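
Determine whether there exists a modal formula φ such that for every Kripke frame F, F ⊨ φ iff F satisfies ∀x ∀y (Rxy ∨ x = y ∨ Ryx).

Modal frame validity is preserved under disjoint unions.
Take 3 disjoint single-world reflexive frames: each is trivially connected, but their disjoint union has 3 worlds with no edge between distinct components, so it is not connected.
So no modal formula (or set of formulas) defines exactly the connected frames.

No — not modally definable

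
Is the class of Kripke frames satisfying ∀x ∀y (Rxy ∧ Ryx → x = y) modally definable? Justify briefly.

Modal frame validity is preserved under surjective bounded morphisms.
The 8-cycle (worlds s,t,u,v,w,x,y,z with s→t→u→v→w→x→y→z→s) is antisymmetric. Sending even-indexed worlds to • and odd-indexed worlds to ∘ is a surjective bounded morphism onto the two-world frame with •↔∘, which is not antisymmetric.
Hence antisymmetry is not modally definable.

Not modally definable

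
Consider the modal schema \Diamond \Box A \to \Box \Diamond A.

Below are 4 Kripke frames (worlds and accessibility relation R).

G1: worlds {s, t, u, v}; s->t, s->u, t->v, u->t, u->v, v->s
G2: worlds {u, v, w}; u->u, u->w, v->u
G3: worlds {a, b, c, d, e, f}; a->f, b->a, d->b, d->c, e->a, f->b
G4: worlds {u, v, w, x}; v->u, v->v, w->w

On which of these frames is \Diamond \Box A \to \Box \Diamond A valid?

none

Frame correspondent (Sahlqvist): \forall x \forall y \forall z (Rxy \wedge Rxz \to \exists w (Ryw \wedge Rzw)) — i.e. convergence.
G1: fails — Ruv and Rut but v and t have no common successor.
G2: fails — Ruw and Ruw but w and w have no common successor.
G3: fails — Rdc and Rdc but c and c have no common successor.
G4: fails — Rvu and Rvu but u and u have no common successor.
Valid on no frame.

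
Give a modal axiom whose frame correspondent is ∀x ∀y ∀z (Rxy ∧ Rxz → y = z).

A defining formula is ◇q → □q (the CD axiom).
Suppose ◇q→□q is valid. Take Rxy, Rxz and set V(q)={y}. Then ◇q at x, so □q at x, so q at z, i.e. z=y.

◇q → □q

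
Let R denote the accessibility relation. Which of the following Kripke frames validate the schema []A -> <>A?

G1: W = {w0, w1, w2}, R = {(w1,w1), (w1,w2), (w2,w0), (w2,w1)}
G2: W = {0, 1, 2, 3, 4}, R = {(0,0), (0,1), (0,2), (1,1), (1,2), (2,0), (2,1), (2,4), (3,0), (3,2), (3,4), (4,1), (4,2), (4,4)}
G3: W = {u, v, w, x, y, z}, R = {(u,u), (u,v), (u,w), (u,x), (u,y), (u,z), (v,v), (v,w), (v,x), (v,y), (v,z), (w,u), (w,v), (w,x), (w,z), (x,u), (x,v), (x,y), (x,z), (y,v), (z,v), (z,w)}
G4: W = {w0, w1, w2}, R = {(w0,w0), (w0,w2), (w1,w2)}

G2, G3

The schema corresponds to seriality: forall x exists y Rxy.
G1: fails — world w0 has no successor.
G2: ✓.
G3: ✓.
G4: fails — world w2 has no successor.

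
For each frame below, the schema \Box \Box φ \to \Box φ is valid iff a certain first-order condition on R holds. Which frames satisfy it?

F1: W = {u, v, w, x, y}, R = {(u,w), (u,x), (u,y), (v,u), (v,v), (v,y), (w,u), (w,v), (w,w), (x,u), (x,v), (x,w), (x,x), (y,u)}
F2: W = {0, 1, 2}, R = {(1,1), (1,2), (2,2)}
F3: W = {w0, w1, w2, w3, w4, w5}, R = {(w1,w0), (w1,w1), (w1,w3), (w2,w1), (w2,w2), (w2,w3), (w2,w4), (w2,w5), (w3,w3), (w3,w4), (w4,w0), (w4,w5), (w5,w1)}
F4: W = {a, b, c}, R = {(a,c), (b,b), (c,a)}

F2

The schema corresponds to density: \forall x \forall y (Rxy \to \exists z (Rxz \wedge Rzy)).
F1: fails — Ruy but no z with Ruz and Rzy.
F2: ✓.
F3: fails — Rw4w5 but no z with Rw4z and Rzw5.
F4: fails — Rac but no z with Raz and Rzc.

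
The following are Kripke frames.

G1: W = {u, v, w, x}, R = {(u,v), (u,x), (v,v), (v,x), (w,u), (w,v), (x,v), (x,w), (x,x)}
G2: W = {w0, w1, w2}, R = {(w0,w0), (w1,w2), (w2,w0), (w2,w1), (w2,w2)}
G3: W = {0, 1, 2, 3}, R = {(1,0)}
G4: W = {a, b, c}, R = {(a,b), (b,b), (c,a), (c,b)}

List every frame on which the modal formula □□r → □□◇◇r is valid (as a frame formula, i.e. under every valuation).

G1, G2, G3, G4

This is the axiom for a generalized confluence (Geach) condition; its first-order frame correspondent is ∀x ∀z (xR²z → ∃w (xR²w ∧ zR²w)).
G1: condition met.
G2: condition met.
G3: condition met.
G4: condition met.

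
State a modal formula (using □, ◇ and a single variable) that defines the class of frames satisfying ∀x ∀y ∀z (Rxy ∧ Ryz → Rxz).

□s → □□s

This is transitivity; the standard corresponding axiom is 4: □s → □□s.
Suppose □s→□□s is valid. Take Rxy, Ryz and set V(s)={w : Rxw}. Then □s at x, so □□s at x, so □s at y, so s at z, i.e. Rxz.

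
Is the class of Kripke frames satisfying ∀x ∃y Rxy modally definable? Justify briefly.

The condition is seriality. A defining modal formula is □q → ◇q.
Suppose □q→◇q is valid. At any x set V(q)=W. Then □q at x, so ◇q at x, so x has a successor.

Yes, by □q → ◇q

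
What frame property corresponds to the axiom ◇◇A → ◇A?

transitivity

This is frame-equivalent to □A → □□A (substitute ¬A for A and contrapose).
Suppose □A→□□A is valid. Take Rxy, Ryz and set V(A)={w : Rxw}. Then □A at x, so □□A at x, so □A at y, so A at z, i.e. Rxz.
The converse is a direct semantic check.
Frame condition: ∀x ∀y ∀z (Rxy ∧ Ryz → Rxz).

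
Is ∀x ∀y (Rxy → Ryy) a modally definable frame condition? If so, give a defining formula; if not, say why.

Definable; □(□r → r) defines it

The condition is shift-reflexivity. A defining modal formula is □(□r → r).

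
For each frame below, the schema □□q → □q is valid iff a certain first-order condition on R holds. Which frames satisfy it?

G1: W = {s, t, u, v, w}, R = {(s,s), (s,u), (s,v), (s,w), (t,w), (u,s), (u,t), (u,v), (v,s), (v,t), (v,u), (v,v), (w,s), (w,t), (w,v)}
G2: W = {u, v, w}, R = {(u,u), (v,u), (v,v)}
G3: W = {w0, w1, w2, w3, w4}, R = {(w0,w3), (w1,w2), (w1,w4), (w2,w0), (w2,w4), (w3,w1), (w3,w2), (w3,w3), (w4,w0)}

G2

The schema corresponds to density: ∀x ∀y (Rxy → ∃z (Rxz ∧ Rzy)).
G1: fails — Rtw but no z with Rtz and Rzw.
G2: satisfies the condition.
G3: fails — Rw1w2 but no z with Rw1z and Rzw2.
Valid on: G2.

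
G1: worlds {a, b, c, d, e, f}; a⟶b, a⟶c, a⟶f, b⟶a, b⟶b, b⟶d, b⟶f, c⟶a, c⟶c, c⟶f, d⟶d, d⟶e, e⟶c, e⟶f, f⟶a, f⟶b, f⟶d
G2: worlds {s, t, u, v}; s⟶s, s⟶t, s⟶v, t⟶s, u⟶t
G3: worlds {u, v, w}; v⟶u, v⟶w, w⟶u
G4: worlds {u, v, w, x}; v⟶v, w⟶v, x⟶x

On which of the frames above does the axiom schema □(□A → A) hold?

Frame correspondent (Sahlqvist): ∀x ∀y (Rxy → Ryy) — i.e. shift-reflexivity.
G1: fails — Rde but not Ree.
G2: fails — Rut but not Rtt.
G3: fails — Rvu but not Ruu.
G4: ✓.
Valid on: G4.

G4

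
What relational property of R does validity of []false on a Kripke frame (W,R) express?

□⊥ is valid iff no world has any successor (otherwise □⊥ fails at any world with one).
The converse is a direct semantic check.
So the correspondent is emptiness of R.

Emptiness of R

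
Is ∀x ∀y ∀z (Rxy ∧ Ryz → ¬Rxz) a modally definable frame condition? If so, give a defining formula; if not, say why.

If a class were modally definable it would be closed under surjective bounded morphisms (Goldblatt–Thomason).
The 3-cycle (worlds w0,w1,w2 with w0→w1→w2→w0) is intransitive. Mapping every world to a single reflexive point • is a surjective bounded morphism; the reflexive point is not intransitive (R••∧R•• but R••).
So the class is not modally definable.

No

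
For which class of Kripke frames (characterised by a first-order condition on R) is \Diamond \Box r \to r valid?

symmetry

Equivalently (dual form): r → □◇r.
Suppose r→□◇r is valid. Take Rxy and set V(r)={x}. Then r at x, so □◇r at x, so ◇r at y, so some z with Ryz has r; z=x, i.e. Ryx.
The converse is a direct semantic check.
So the correspondent is symmetry.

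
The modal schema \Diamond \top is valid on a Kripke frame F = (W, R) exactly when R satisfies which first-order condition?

seriality

This schema is equivalent to the D axiom □ψ → ◇ψ.
Its frame correspondent is seriality — \forall x \exists y Rxy.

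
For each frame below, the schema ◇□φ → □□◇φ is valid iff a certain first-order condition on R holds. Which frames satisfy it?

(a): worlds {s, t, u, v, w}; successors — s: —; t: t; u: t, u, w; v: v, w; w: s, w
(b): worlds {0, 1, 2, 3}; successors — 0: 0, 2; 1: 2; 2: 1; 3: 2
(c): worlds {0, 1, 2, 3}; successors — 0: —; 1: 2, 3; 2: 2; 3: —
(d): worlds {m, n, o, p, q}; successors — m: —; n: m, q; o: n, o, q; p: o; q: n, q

The schema corresponds to a generalized confluence (Geach) condition: ∀x ∀y ∀z ((xRy ∧ xR²z) → ∃w (yRw ∧ zRw)).
(a): fails — uRt, uR²s but no w* with tRw* and sRw*.
(b): fails — 0R0, 0R²2 but no w with 0Rw and 2Rw.
(c): fails — 1R3, 1R²2 but no w with 3Rw and 2Rw.
(d): fails — nRm, nR²n but no w with mRw and nRw.

none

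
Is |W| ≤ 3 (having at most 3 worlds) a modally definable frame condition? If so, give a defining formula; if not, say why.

Any modally definable frame class is closed under disjoint unions.
Any modal formula valid on each of 4 disjoint one-world frames is valid on their disjoint union (validity is preserved under disjoint unions). Each one-world frame has |W|=1≤3, but the union has |W|=4.
So the class is not modally definable.

No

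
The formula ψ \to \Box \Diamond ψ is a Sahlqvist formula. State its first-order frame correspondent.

symmetry

This schema is the B axiom.
Its frame correspondent is symmetry — \forall x \forall y (Rxy \to Ryx).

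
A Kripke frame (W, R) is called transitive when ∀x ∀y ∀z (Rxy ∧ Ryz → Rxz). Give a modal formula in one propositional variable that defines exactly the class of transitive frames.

□p → □□p

A defining formula is □p → □□p (the 4 axiom).
Suppose □p→□□p is valid. Take Rxy, Ryz and set V(p)={w : Rxw}. Then □p at x, so □□p at x, so □p at y, so p at z, i.e. Rxz.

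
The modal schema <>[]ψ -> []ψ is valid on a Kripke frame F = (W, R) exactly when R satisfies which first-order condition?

Equivalently (dual form): ◇ψ → □◇ψ.
Suppose ◇ψ→□◇ψ is valid. Take Rxy, Rxz and set V(ψ)={y}. Then ◇ψ at x, so □◇ψ at x, so ◇ψ at z, so some w with Rzw has ψ; w=y, i.e. Rzy. By symmetry of the argument, Ryz.

the Euclidean property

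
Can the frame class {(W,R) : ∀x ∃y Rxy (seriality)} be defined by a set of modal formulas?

Definable; □q → ◇q defines it

Yes: it is seriality, defined by the D schema □q → ◇q.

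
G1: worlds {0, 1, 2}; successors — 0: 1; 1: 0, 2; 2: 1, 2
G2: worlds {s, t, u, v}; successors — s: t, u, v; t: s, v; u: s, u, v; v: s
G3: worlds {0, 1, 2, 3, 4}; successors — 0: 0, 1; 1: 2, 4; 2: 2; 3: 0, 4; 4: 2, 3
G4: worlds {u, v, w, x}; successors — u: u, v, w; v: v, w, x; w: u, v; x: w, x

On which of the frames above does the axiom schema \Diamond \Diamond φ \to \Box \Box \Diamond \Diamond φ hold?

Frame correspondent (Sahlqvist): \forall x \forall y \forall z ((x R^2 y \wedge x R^2 z) \to \exists w (y = w \wedge z R^2 w)) — i.e. a generalized confluence (Geach) condition.
G1: fails — 2R²0, 2R²1 but no w with 0=w and 1R²w.
G2: fails — sR²s, sR²v but no w with s=w and vR²w.
G3: fails — 0R²0, 0R²1 but no w with 0=w and 1R²w.
G4: satisfies the condition.
Valid on: G4.

G4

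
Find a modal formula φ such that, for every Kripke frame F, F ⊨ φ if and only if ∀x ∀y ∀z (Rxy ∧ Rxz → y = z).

A defining formula is ◇r → □r (the CD axiom).

◇r → □r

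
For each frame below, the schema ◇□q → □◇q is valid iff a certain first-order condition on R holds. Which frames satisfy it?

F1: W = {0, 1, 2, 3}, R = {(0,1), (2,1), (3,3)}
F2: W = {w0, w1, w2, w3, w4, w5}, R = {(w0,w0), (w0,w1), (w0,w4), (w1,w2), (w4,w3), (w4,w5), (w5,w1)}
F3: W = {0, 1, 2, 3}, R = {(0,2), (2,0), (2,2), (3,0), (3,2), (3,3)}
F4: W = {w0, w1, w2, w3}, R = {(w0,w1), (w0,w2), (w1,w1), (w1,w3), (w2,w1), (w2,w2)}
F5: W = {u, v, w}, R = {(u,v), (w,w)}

Frame correspondent (Sahlqvist): ∀x ∀y ∀z (Rxy ∧ Rxz → ∃w (Ryw ∧ Rzw)) — i.e. convergence.
F1: fails — R01 and R01 but 1 and 1 have no common successor.
F2: fails — Rw0w4 and Rw0w1 but w4 and w1 have no common successor.
F3: satisfies the condition.
F4: fails — Rw1w1 and Rw1w3 but w1 and w3 have no common successor.
F5: fails — Ruv and Ruv but v and v have no common successor.

F3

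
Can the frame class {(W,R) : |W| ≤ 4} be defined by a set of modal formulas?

If a class were modally definable it would be closed under disjoint unions (Goldblatt–Thomason).
Any modal formula valid on each of 5 disjoint one-world frames is valid on their disjoint union (validity is preserved under disjoint unions). Each one-world frame has |W|=1≤4, but the union has |W|=5.
So the class is not modally definable.

No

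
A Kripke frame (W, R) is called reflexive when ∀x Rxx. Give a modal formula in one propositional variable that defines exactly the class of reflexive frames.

□p → p

A defining formula is □p → p (the T axiom).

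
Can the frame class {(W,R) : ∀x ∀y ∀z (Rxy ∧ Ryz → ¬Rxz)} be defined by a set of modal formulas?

Not definable by any modal formula

If a class were modally definable it would be closed under surjective bounded morphisms (Goldblatt–Thomason).
The 5-cycle (worlds a,b,c,d,e with a→b→c→d→e→a) is intransitive. Mapping every world to a single reflexive point • is a surjective bounded morphism; the reflexive point is not intransitive (R••∧R•• but R••).
Hence intransitivity is not modally definable.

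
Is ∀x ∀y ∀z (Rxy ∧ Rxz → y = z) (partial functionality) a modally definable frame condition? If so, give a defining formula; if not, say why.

The condition is partial functionality. A defining modal formula is ◇r → □r.

Definable; ◇r → □r defines it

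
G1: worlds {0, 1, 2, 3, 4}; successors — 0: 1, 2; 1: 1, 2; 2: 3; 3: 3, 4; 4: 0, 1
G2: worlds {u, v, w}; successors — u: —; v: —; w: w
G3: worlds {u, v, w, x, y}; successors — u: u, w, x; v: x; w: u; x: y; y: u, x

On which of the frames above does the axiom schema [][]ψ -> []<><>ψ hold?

The schema corresponds to a generalized confluence (Geach) condition: forall x forall z (xRz -> exists w (x R^2 w & z R^2 w)).
G1: satisfies the condition.
G2: satisfies the condition.
G3: fails — vRx but no t with vR²t and xR²t.
Valid on: G1, G2.

G1, G2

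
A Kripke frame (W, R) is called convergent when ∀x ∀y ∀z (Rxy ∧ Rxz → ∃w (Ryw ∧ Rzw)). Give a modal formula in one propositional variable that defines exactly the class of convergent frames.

◇□q → □◇q

A defining formula is ◇□q → □◇q (the .2 axiom).
Suppose ◇□q→□◇q is valid. Take Rxy, Rxz and set V(q)={w : Ryw}. Then □q at y so ◇□q at x, so □◇q at x, so ◇q at z, giving w with Rzw and Ryw.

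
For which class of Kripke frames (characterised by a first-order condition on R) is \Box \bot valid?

□⊥ is valid iff no world has any successor (otherwise □⊥ fails at any world with one).
Conversely, any frame satisfying \forall x \forall y \neg Rxy validates the schema.
Frame condition: \forall x \forall y \neg Rxy.

emptiness of R: \forall x \forall y \neg Rxy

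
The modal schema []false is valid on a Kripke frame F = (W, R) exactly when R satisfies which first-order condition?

Emptiness of R

□⊥ is valid iff no world has any successor (otherwise □⊥ fails at any world with one).
The converse is a direct semantic check.
So the correspondent is emptiness of R.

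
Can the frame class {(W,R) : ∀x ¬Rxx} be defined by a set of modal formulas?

Not definable by any modal formula

Modal frame validity is preserved under surjective bounded morphisms.
The 4-cycle (worlds s,t,u,v with s→t→u→v→s) is irreflexive, and the map sending every world to a single reflexive point • is a surjective bounded morphism (forth: every edge maps to (•,•); back: every world has a successor). So any modal formula valid on the 4-cycle is also valid on the reflexive point, which is not irreflexive.
So no modal formula (or set of formulas) defines exactly the irreflexive frames.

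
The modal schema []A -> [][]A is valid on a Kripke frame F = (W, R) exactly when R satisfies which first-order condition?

Transitivity

Suppose □A→□□A is valid. Take Rxy, Ryz and set V(A)={w : Rxw}. Then □A at x, so □□A at x, so □A at y, so A at z, i.e. Rxz.
Conversely, any frame satisfying forall x forall y forall z (Rxy & Ryz -> Rxz) validates the schema.
Frame condition: forall x forall y forall z (Rxy & Ryz -> Rxz).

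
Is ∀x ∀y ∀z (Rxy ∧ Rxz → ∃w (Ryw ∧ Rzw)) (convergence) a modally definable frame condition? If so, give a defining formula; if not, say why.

Yes: it is convergence, defined by the .2 schema ◇□q → □◇q.

Yes, by ◇□q → □◇q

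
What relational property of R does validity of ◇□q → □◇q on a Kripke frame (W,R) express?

Convergence

This schema is the .2 axiom.
It corresponds to convergence: ∀x ∀y ∀z (Rxy ∧ Rxz → ∃w (Ryw ∧ Rzw)).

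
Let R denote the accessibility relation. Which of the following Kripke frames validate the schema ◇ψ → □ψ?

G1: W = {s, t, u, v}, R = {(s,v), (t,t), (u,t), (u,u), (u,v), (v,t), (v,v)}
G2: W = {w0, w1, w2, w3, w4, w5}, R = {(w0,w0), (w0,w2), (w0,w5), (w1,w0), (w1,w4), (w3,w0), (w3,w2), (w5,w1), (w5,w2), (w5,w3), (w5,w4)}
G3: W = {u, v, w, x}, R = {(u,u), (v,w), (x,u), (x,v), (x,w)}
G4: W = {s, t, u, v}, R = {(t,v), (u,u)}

The schema corresponds to partial functionality: ∀x ∀y ∀z (Rxy ∧ Rxz → y = z).
G1: fails — u sees both t and u.
G2: fails — w0 sees both w0 and w2.
G3: fails — x sees both u and v.
G4: holds.
Valid on: G4.

G4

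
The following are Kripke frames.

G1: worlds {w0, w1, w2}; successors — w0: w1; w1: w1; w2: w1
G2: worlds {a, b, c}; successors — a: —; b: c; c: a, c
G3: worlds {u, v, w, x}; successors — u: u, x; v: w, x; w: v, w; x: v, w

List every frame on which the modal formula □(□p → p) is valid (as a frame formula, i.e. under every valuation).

G1

The schema corresponds to shift-reflexivity: ∀x ∀y (Rxy → Ryy).
G1: ✓.
G2: fails — Rca but not Raa.
G3: fails — Rvx but not Rxx.
Valid on: G1.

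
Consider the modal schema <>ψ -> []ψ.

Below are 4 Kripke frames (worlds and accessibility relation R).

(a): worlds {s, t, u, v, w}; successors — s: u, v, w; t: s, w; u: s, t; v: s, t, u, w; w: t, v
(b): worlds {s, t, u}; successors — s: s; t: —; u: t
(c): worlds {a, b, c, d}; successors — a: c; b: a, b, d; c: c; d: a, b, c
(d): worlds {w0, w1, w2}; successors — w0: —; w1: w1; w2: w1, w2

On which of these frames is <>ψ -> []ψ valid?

This is the axiom for partial functionality; its first-order frame correspondent is forall x forall y forall z (Rxy & Rxz -> y = z).
(a): fails — s sees both u and v.
(b): condition met.
(c): fails — b sees both a and b.
(d): fails — w2 sees both w1 and w2.

(b)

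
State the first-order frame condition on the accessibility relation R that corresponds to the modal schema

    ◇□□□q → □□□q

This is a Sahlqvist (Geach-type) schema ◇^1□^3q → □^3◇^0q.
First-order correspondent: ∀x ∀y ∀z ((xRy ∧ xR³z) → ∃w (yR³w ∧ z = w)).

∀x ∀y ∀z ((xRy ∧ xR³z) → ∃w (yR³w ∧ z = w))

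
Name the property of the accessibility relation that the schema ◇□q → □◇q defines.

Suppose ◇□q→□◇q is valid. Take Rxy, Rxz and set V(q)={w : Ryw}. Then □q at y so ◇□q at x, so □◇q at x, so ◇q at z, giving w with Rzw and Ryw.
Conversely, on a frame with convergence the schema holds at every world under every valuation.
Frame condition: ∀x ∀y ∀z (Rxy ∧ Rxz → ∃w (Ryw ∧ Rzw)).

convergence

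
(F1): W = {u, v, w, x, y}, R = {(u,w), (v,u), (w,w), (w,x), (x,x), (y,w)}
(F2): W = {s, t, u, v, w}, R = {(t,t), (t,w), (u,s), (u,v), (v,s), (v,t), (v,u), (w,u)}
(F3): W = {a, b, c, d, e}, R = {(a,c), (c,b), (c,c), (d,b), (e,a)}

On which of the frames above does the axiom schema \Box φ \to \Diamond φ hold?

The schema corresponds to seriality: \forall x \exists y Rxy.
(F1): ✓.
(F2): fails — world s has no successor.
(F3): fails — world b has no successor.

(F1)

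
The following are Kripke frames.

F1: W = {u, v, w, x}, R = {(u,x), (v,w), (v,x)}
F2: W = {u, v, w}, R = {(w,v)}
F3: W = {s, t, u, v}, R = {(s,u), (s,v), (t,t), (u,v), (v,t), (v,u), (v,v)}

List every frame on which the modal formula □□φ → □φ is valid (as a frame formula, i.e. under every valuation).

F3

This is the axiom for density; its first-order frame correspondent is ∀x ∀y (Rxy → ∃z (Rxz ∧ Rzy)).
F1: fails — Rvx but no z with Rvz and Rzx.
F2: fails — Rwv but no z with Rwz and Rzv.
F3: ✓.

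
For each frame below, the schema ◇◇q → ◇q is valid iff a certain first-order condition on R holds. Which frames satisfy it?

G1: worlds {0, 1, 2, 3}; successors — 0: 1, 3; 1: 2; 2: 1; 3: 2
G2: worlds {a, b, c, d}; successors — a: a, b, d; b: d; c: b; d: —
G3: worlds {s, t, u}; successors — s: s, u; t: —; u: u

The schema corresponds to transitivity: ∀x ∀y ∀z (Rxy ∧ Ryz → Rxz).
G1: fails — R32 and R21 but not R31.
G2: fails — Rcb and Rbd but not Rcd.
G3: holds.
Valid on: G3.

G3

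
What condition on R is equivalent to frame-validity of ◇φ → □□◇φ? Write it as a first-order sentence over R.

∀x ∀y ∀z ((xRy ∧ xR²z) → ∃w (y = w ∧ zRw))

This is a Sahlqvist (Geach-type) schema ◇^1□^0φ → □^2◇^1φ.
First-order correspondent: ∀x ∀y ∀z ((xRy ∧ xR²z) → ∃w (y = w ∧ zRw)).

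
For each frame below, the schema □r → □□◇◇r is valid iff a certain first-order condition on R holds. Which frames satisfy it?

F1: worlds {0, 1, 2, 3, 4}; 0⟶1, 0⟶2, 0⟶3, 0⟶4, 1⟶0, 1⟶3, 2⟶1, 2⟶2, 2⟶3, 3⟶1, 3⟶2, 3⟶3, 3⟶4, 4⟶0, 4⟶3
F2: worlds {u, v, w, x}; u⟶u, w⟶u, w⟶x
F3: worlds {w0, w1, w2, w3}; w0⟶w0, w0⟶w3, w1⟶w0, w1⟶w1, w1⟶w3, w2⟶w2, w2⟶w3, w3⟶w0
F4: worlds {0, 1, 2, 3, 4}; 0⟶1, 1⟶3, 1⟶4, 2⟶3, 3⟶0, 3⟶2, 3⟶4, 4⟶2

F1, F2, F3

The schema corresponds to a generalized confluence (Geach) condition: ∀x ∀z (xR²z → ∃w (xRw ∧ zR²w)).
F1: holds.
F2: holds.
F3: holds.
F4: fails — 0R²4 but no w with 0Rw and 4R²w.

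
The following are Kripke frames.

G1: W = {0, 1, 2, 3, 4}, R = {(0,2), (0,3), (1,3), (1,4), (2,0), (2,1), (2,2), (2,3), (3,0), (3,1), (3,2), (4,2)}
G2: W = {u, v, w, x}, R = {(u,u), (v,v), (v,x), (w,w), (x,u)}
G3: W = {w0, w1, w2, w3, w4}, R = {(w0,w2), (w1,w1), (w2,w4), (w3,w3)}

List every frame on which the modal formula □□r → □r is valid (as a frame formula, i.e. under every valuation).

Frame correspondent (Sahlqvist): ∀x ∀y (Rxy → ∃z (Rxz ∧ Rzy)) — i.e. density.
G1: fails — R14 but no z with R1z and Rz4.
G2: holds.
G3: fails — Rw2w4 but no z with Rw2z and Rzw4.
Valid on: G2.

G2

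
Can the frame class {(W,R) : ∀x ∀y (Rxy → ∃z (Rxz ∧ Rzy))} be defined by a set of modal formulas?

Yes: it is density, defined by the C4 schema □□p → □p.
Suppose □□p→□p is valid. Take Rxy and set V(p)={w : xR²w}. Then □□p at x, so □p at x, so p at y, i.e. ∃z(Rxz∧Rzy).

Definable; □□p → □p defines it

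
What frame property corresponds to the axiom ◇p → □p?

partial functionality

This is the CD axiom.
Its frame correspondent is partial functionality — ∀x ∀y ∀z (Rxy ∧ Rxz → y = z).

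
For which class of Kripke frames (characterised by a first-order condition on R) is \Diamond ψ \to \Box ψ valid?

partial functionality

This schema is the CD axiom.
Its frame correspondent is partial functionality — \forall x \forall y \forall z (Rxy \wedge Rxz \to y = z).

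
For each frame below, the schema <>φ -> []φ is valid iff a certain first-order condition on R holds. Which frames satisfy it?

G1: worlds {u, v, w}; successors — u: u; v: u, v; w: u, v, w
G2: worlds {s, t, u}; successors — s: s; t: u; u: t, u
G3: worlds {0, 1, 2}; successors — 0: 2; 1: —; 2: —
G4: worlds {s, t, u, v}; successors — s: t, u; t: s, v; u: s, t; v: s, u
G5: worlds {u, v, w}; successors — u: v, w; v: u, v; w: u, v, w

The schema corresponds to partial functionality: forall x forall y forall z (Rxy & Rxz -> y = z).
G1: fails — v sees both u and v.
G2: fails — u sees both t and u.
G3: holds.
G4: fails — s sees both t and u.
G5: fails — u sees both v and w.
Valid on: G3.

G3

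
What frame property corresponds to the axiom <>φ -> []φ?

partial functionality: forall x forall y forall z (Rxy & Rxz -> y = z)

This is the CD axiom.
Its frame correspondent is partial functionality — forall x forall y forall z (Rxy & Rxz -> y = z).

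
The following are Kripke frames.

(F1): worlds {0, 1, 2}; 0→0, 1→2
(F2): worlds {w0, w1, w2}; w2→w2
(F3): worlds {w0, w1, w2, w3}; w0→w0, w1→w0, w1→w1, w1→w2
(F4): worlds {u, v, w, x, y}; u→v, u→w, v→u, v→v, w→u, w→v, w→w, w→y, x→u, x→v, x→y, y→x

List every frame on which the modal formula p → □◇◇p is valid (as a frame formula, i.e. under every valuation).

This is the axiom for a generalized confluence (Geach) condition; its first-order frame correspondent is ∀x ∀z (xRz → ∃w (x = w ∧ zR²w)).
(F1): fails — 1R2 but no w with 1=w and 2R²w.
(F2): satisfies the condition.
(F3): fails — w1Rw0 but no w with w1=w and w0R²w.
(F4): fails — wRy but no t with w=t and yR²t.
Valid on: (F2).

(F2)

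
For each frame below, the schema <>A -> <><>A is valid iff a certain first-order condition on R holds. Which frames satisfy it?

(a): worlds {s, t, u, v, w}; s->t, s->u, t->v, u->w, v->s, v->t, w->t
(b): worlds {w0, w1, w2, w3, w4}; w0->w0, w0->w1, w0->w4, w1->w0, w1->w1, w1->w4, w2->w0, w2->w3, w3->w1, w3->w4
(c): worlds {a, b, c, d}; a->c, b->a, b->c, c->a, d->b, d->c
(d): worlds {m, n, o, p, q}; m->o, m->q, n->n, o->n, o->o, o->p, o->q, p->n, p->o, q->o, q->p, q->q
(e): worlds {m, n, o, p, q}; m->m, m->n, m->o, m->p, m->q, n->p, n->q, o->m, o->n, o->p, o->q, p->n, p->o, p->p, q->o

(d)

This is the axiom for a generalized confluence (Geach) condition; its first-order frame correspondent is forall x forall y (xRy -> exists w (y = w & x R^2 w)).
(a): fails — sRt but no w* with t=w* and sR²w*.
(b): fails — w2Rw3 but no w with w3=w and w2R²w.
(c): fails — aRc but no w with c=w and aR²w.
(d): ✓.
(e): fails — nRq but no w with q=w and nR²w.
Valid on: (d).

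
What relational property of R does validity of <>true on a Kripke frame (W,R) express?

seriality: forall x exists y Rxy

This is a form of the D axiom.
Its frame correspondent is seriality — forall x exists y Rxy.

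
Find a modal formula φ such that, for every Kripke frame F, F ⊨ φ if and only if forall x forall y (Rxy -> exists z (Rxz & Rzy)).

□□ψ → □ψ

The condition is density. The C4 schema □□ψ → □ψ defines it.
Suppose □□ψ→□ψ is valid. Take Rxy and set V(ψ)={w : xR²w}. Then □□ψ at x, so □ψ at x, so ψ at y, i.e. ∃z(Rxz∧Rzy).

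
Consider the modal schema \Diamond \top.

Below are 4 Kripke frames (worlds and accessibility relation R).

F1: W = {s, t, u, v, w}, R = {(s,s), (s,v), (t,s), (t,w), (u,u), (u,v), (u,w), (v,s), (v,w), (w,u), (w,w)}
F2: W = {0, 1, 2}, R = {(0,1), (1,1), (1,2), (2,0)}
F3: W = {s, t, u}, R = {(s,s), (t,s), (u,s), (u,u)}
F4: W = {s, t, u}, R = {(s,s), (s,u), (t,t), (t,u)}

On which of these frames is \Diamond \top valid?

F1, F2, F3

The schema corresponds to seriality: \forall x \exists y Rxy.
F1: satisfies the condition.
F2: satisfies the condition.
F3: satisfies the condition.
F4: fails — world u has no successor.
Valid on: F1, F2, F3.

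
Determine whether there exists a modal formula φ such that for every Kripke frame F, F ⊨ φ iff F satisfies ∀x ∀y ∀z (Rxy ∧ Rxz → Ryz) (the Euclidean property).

Yes, by ◇r → □◇r

The condition is the Euclidean property. A defining modal formula is ◇r → □◇r.
Suppose ◇r→□◇r is valid. Take Rxy, Rxz and set V(r)={y}. Then ◇r at x, so □◇r at x, so ◇r at z, so some w with Rzw has r; w=y, i.e. Rzy. By symmetry of the argument, Ryz.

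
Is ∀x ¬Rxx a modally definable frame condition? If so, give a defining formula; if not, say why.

Not definable by any modal formula

Any modally definable frame class is closed under surjective bounded morphisms.
The 4-cycle (worlds w0,w1,w2,w3 with w0→w1→w2→w3→w0) is irreflexive, and the map sending every world to a single reflexive point • is a surjective bounded morphism (forth: every edge maps to (•,•); back: every world has a successor). So any modal formula valid on the 4-cycle is also valid on the reflexive point, which is not irreflexive.
So no modal formula (or set of formulas) defines exactly the irreflexive frames.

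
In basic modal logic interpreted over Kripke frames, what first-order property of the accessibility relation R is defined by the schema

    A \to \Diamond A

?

reflexivity

This is a form of the T axiom.
It corresponds to reflexivity: \forall x Rxx.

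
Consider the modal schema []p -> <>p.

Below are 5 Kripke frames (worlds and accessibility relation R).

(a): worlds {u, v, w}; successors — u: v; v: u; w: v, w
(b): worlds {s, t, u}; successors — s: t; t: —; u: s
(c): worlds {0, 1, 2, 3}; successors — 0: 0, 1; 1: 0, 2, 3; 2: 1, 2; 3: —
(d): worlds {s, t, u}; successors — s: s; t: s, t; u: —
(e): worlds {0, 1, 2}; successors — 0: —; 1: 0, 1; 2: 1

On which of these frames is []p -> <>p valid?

(a)

The schema corresponds to seriality: forall x exists y Rxy.
(a): condition met.
(b): fails — world t has no successor.
(c): fails — world 3 has no successor.
(d): fails — world u has no successor.
(e): fails — world 0 has no successor.
Valid on: (a).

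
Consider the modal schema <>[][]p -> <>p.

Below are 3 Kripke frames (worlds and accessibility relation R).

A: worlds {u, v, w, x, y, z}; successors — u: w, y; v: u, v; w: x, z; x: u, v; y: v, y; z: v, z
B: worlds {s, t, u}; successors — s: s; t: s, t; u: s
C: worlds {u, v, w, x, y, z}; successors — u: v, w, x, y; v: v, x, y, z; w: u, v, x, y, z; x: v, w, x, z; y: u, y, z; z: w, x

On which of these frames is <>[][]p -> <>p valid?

Frame correspondent (Sahlqvist): forall x forall y (xRy -> exists w (y R^2 w & xRw)) — i.e. a generalized confluence (Geach) condition.
A: fails — uRw but no t with wR²t and uRt.
B: condition met.
C: condition met.

B, C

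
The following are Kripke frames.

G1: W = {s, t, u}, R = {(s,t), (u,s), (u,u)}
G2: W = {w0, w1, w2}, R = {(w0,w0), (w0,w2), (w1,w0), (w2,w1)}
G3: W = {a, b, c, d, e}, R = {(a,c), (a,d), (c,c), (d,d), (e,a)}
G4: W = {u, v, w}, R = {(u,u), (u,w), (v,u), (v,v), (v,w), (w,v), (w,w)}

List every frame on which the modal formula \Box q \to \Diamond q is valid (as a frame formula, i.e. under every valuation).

This is the axiom for seriality; its first-order frame correspondent is \forall x \exists y Rxy.
G1: fails — world t has no successor.
G2: satisfies the condition.
G3: fails — world b has no successor.
G4: satisfies the condition.
Valid on: G2, G4.

G2, G4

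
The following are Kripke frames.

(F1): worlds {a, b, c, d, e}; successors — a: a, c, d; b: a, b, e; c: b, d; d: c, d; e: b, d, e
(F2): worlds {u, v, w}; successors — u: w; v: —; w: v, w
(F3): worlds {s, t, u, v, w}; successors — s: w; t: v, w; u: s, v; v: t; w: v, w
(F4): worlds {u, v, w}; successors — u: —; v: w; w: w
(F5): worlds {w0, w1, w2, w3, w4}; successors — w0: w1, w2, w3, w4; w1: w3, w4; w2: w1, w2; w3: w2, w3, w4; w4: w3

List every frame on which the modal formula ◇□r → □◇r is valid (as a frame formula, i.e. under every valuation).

(F4)

The schema corresponds to convergence: ∀x ∀y ∀z (Rxy ∧ Rxz → ∃w (Ryw ∧ Rzw)).
(F1): fails — Rcd and Rcb but d and b have no common successor.
(F2): fails — Rww and Rwv but w and v have no common successor.
(F3): fails — Rtv and Rtw but v and w have no common successor.
(F4): condition met.
(F5): fails — Rw0w4 and Rw0w2 but w4 and w2 have no common successor.
Valid on: (F4).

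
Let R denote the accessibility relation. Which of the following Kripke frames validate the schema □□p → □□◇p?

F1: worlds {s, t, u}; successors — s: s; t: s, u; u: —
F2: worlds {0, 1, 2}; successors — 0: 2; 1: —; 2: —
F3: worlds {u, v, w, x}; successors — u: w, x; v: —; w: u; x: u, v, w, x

F1, F2

This is the axiom for a generalized confluence (Geach) condition; its first-order frame correspondent is ∀x ∀z (xR²z → ∃w (xR²w ∧ zRw)).
F1: holds.
F2: holds.
F3: fails — uR²v but no t with uR²t and vRt.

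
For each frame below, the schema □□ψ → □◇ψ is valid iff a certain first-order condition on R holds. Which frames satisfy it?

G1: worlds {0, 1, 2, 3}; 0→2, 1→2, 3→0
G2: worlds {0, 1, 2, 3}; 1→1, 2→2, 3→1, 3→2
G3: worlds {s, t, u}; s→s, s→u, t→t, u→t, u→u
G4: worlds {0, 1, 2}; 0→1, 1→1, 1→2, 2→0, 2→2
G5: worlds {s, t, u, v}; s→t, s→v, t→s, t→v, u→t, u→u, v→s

G2, G3, G4, G5

The schema corresponds to a generalized confluence (Geach) condition: ∀x ∀z (xRz → ∃w (xR²w ∧ zRw)).
G1: fails — 0R2 but no w with 0R²w and 2Rw.
G2: condition met.
G3: condition met.
G4: condition met.
G5: condition met.
Valid on: G2, G3, G4, G5.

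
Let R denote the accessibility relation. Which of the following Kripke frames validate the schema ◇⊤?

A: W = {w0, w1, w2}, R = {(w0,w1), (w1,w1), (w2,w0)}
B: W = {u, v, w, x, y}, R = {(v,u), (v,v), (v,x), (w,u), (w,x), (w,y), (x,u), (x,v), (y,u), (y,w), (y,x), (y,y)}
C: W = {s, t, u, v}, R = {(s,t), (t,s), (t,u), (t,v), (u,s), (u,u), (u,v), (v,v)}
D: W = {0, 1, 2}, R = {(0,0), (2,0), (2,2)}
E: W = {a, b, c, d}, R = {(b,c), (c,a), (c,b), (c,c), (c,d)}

The schema corresponds to seriality: ∀x ∃y Rxy.
A: holds.
B: fails — world u has no successor.
C: holds.
D: fails — world 1 has no successor.
E: fails — world a has no successor.
Valid on: A, C.

A, C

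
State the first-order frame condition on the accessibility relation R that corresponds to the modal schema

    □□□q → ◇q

∀x ∃w (xR³w ∧ xRw)

This is a Sahlqvist (Geach-type) schema ◇^0□^3q → □^0◇^1q.
Minimal-valuation argument: fix x; take any y with xR^0y and any z with xR^0z. Set V(q) to the set of worlds R-reachable from y in exactly 3 steps. Then □^3q holds at y, so the antecedent holds at x; validity forces ◇^1q at z, giving a w with zR^1w and yR^3w.
First-order correspondent: ∀x ∃w (xR³w ∧ xRw).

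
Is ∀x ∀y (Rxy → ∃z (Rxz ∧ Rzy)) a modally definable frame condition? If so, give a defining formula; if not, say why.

Yes: it is density, defined by the C4 schema □□r → □r.

Yes, by □□r → □r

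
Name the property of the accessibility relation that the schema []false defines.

This is the Ver axiom.
It corresponds to emptiness of R: forall x forall y ~Rxy.

emptiness of R: forall x forall y ~Rxy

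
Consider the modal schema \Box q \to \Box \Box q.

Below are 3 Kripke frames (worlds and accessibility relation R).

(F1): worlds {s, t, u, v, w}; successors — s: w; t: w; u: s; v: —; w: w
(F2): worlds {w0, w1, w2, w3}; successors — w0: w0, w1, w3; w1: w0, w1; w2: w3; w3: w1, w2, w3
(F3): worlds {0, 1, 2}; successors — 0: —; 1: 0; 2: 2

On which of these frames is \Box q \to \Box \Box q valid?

(F3)

The schema corresponds to transitivity: \forall x \forall y \forall z (Rxy \wedge Ryz \to Rxz).
(F1): fails — Rus and Rsw but not Ruw.
(F2): fails — Rw1w0 and Rw0w3 but not Rw1w3.
(F3): condition met.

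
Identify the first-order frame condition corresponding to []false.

□⊥ is valid iff no world has any successor (otherwise □⊥ fails at any world with one).

Emptiness of R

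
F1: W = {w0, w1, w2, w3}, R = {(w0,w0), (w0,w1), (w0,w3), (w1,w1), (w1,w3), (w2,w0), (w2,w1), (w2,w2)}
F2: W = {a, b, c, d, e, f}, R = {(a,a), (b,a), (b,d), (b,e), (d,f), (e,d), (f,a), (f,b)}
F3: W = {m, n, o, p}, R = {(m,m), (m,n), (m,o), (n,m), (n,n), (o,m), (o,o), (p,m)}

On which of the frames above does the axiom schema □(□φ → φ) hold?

The schema corresponds to shift-reflexivity: ∀x ∀y (Rxy → Ryy).
F1: fails — Rw1w3 but not Rw3w3.
F2: fails — Rdf but not Rff.
F3: satisfies the condition.

F3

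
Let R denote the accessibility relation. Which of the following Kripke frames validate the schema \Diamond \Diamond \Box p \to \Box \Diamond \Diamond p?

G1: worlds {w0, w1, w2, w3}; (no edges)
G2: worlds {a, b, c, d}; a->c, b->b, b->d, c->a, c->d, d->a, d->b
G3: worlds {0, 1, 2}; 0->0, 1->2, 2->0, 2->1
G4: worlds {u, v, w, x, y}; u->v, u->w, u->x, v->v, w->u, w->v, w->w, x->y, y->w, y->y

Frame correspondent (Sahlqvist): \forall x \forall y \forall z ((x R^2 y \wedge xRz) \to \exists w (yRw \wedge z R^2 w)) — i.e. a generalized confluence (Geach) condition.
G1: ✓.
G2: fails — bR²a, bRb but no w with aRw and bR²w.
G3: ✓.
G4: fails — uR²v, uRx but no t with vRt and xR²t.

G1, G3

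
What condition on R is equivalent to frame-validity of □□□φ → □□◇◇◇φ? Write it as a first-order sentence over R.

∀x ∀z (xR²z → ∃w (xR³w ∧ zR³w))

This is a Sahlqvist (Geach-type) schema ◇^0□^3φ → □^2◇^3φ.
Minimal-valuation argument: fix x; take any y with xR^0y and any z with xR^2z. Set V(φ) to the set of worlds R-reachable from y in exactly 3 steps. Then □^3φ holds at y, so the antecedent holds at x; validity forces ◇^3φ at z, giving a w with zR^3w and yR^3w.
First-order correspondent: ∀x ∀z (xR²z → ∃w (xR³w ∧ zR³w)).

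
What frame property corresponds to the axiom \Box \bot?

This is the Ver axiom.
Its frame correspondent is emptiness of R — \forall x \forall y \neg Rxy.

emptiness of R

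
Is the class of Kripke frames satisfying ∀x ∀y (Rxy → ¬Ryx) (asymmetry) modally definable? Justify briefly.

If a class were modally definable it would be closed under surjective bounded morphisms (Goldblatt–Thomason).
The 5-cycle (worlds s,t,u,v,w with s→t→u→v→w→s) is asymmetric. Mapping every world to a single reflexive point • is a surjective bounded morphism, and the reflexive point is not asymmetric (R•• but asymmetry requires ¬R••).
So the class is not modally definable.

Not modally definable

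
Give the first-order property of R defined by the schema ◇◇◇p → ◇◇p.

∀x ∀y (xR³y → ∃w (y = w ∧ xR²w))

This is a Sahlqvist (Geach-type) schema ◇^3□^0p → □^0◇^2p.
Minimal-valuation argument: fix x; take any y with xR^3y and any z with xR^0z. Set V(p) to the set of worlds R-reachable from y in exactly 0 steps. Then □^0p holds at y, so the antecedent holds at x; validity forces ◇^2p at z, giving a w with zR^2w and yR^0w.
First-order correspondent: ∀x ∀y (xR³y → ∃w (y = w ∧ xR²w)).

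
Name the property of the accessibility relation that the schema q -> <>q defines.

This is frame-equivalent to □q → q (substitute ¬q for q and contrapose).
Suppose □q→q is valid. At any x set V(q)={w : Rxw}. Then □q holds at x, so q holds at x, i.e. Rxx.

Reflexivity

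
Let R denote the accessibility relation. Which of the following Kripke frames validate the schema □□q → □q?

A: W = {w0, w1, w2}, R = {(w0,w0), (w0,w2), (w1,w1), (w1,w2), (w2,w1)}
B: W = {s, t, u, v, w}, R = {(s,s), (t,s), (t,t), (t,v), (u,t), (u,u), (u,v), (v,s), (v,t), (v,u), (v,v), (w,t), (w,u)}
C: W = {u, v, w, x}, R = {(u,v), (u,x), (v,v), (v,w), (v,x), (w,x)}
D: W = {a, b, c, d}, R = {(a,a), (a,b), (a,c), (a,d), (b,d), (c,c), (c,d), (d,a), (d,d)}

A, B, D

The schema corresponds to density: ∀x ∀y (Rxy → ∃z (Rxz ∧ Rzy)).
A: satisfies the condition.
B: satisfies the condition.
C: fails — Rwx but no z with Rwz and Rzx.
D: satisfies the condition.
Valid on: A, B, D.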